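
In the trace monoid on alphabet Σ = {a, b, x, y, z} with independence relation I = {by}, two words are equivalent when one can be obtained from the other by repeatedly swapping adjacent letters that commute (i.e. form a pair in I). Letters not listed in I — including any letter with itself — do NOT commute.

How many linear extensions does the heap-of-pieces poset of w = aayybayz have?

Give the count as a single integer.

3

piece 0:a — minimal
piece 1:a rests on {0:a}
piece 2:y rests on {1:a}
piece 3:y rests on {2:y}
piece 4:b rests on {1:a}
piece 5:a rests on {3:y, 4:b}
piece 6:y rests on {5:a}
piece 7:z rests on {6:y}
minimal pieces: {0:a}
ways to finish when only these pieces remain (= sum over removing one remaining piece with nothing left below it):
  1 left: {7}→1
  2 left: {6,7}→1
  3 left: {5,6,7}→1
  4 left: {3,5,6,7}→1  {4,5,6,7}→1
  5 left: {2,3,5,6,7}→1  {3,4,5,6,7}→2
  6 left: {2,3,4,5,6,7}→3
  placing 0:a first → 3 extensions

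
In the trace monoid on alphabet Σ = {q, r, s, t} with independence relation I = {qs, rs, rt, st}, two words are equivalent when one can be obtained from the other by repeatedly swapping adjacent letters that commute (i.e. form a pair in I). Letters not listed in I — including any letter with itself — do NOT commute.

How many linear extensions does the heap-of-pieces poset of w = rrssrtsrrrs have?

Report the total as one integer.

#0=r has no predecessor
#1=r depends on [0:r]
#2=s has no predecessor
#3=s depends on [2:s]
#4=r depends on [1:r]
#5=t has no predecessor
#6=s depends on [3:s]
#7=r depends on [4:r]
#8=r depends on [7:r]
#9=r depends on [8:r]
#10=s depends on [6:s]
sources: [0:r, 2:s, 5:t]
N(rest) = Σ N(rest − s) over sources s of rest; N(one piece) = 1:
  size 1 → [5]=1  [9]=1  [10]=1
  size 2 → [5,9]=2  [5,10]=2  [6,10]=1  [8,9]=1  [9,10]=2
  size 3 → [3,6,10]=1  [5,6,10]=3  [5,8,9]=3  [5,9,10]=6  [6,9,10]=3  [7,8,9]=1  [8,9,10]=3
  size 4 → [2,3,6,10]=1  [3,5,6,10]=4  [3,6,9,10]=4  [4,7,8,9]=1  [5,6,9,10]=12  [5,7,8,9]=4  [5,8,9,10]=12  [6,8,9,10]=6  [7,8,9,10]=4
  size 5 → [1,4,7,8,9]=1  [2,3,5,6,10]=5  [2,3,6,9,10]=5  [3,5,6,9,10]=20  [3,6,8,9,10]=10  [4,5,7,8,9]=5  [4,7,8,9,10]=5  [5,6,8,9,10]=30  [5,7,8,9,10]=20  [6,7,8,9,10]=10
  size 6 → [0,1,4,7,8,9]=1  [1,4,5,7,8,9]=6  [1,4,7,8,9,10]=6  [2,3,5,6,9,10]=30  [2,3,6,8,9,10]=15  [3,5,6,8,9,10]=60  [3,6,7,8,9,10]=20  [4,5,7,8,9,10]=30  [4,6,7,8,9,10]=15  [5,6,7,8,9,10]=60
  size 7 → [0,1,4,5,7,8,9]=7  [0,1,4,7,8,9,10]=7  [1,4,5,7,8,9,10]=42  [1,4,6,7,8,9,10]=21  [2,3,5,6,8,9,10]=105  [2,3,6,7,8,9,10]=35  [3,4,6,7,8,9,10]=35  [3,5,6,7,8,9,10]=140  [4,5,6,7,8,9,10]=105
  size 8 → [0,1,4,5,7,8,9,10]=56  [0,1,4,6,7,8,9,10]=28  [1,3,4,6,7,8,9,10]=56  [1,4,5,6,7,8,9,10]=168  [2,3,4,6,7,8,9,10]=70  [2,3,5,6,7,8,9,10]=280  [3,4,5,6,7,8,9,10]=280
  size 9 → [0,1,3,4,6,7,8,9,10]=84  [0,1,4,5,6,7,8,9,10]=252  [1,2,3,4,6,7,8,9,10]=126  [1,3,4,5,6,7,8,9,10]=504  [2,3,4,5,6,7,8,9,10]=630
  first=0(r) contributes 1260
  first=2(s) contributes 840
  first=5(t) contributes 210
|[w]| = 2310

2310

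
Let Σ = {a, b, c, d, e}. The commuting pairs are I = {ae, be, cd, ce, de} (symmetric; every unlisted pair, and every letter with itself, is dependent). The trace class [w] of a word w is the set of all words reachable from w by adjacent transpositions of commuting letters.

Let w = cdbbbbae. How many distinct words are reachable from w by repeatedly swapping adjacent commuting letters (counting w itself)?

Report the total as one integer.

#0=c has no predecessor
#1=d has no predecessor
#2=b depends on [0:c, 1:d]
#3=b depends on [2:b]
#4=b depends on [3:b]
#5=b depends on [4:b]
#6=a depends on [5:b]
#7=e has no predecessor
sources: [0:c, 1:d, 7:e]
N(rest) = Σ N(rest − s) over sources s of rest; N(one piece) = 1:
  size 1 → [6]=1  [7]=1
  size 2 → [5,6]=1  [6,7]=2
  size 3 → [4,5,6]=1  [5,6,7]=3
  size 4 → [3,4,5,6]=1  [4,5,6,7]=4
  size 5 → [2,3,4,5,6]=1  [3,4,5,6,7]=5
  size 6 → [0,2,3,4,5,6]=1  [1,2,3,4,5,6]=1  [2,3,4,5,6,7]=6
  first=0(c) contributes 7
  first=1(d) contributes 7
  first=7(e) contributes 2
|[w]| = 16

16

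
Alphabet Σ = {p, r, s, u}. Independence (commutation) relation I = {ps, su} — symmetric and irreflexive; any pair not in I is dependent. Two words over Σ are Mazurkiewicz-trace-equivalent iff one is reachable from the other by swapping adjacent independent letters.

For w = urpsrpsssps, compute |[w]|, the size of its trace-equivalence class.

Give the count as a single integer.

30

drop 0:u onto floor
drop 1:r onto {0:u}
drop 2:p onto {1:r}
drop 3:s onto {1:r}
drop 4:r onto {2:p, 3:s}
drop 5:p onto {4:r}
drop 6:s onto {4:r}
drop 7:s onto {6:s}
drop 8:s onto {7:s}
drop 9:p onto {5:p}
drop 10:s onto {8:s}
ground layer = {0:u}
drop-orders for the pieces not yet dropped (sum over which currently-grounded one goes next):
  1 to go: {9} 1  {10} 1
  2 to go: {5,9} 1  {8,10} 1  {9,10} 2
  3 to go: {5,9,10} 3  {7,8,10} 1  {8,9,10} 3
  4 to go: {5,8,9,10} 6  {6,7,8,10} 1  {7,8,9,10} 4
  5 to go: {5,7,8,9,10} 10  {6,7,8,9,10} 5
  6 to go: {5,6,7,8,9,10} 15
  7 to go: {4,5,6,7,8,9,10} 15
  8 to go: {2,4,5,6,7,8,9,10} 15  {3,4,5,6,7,8,9,10} 15
  9 to go: {2,3,4,5,6,7,8,9,10} 30
  if 0:u drops first: 30 orders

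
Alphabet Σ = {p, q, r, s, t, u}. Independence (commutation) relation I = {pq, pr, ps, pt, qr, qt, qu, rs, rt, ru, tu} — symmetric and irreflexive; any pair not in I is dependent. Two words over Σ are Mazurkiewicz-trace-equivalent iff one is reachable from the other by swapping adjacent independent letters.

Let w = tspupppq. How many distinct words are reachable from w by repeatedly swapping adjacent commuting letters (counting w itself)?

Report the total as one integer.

16

0(t) covers ∅
1(s) covers 0:t
2(p) covers ∅
3(u) covers 1:s, 2:p
4(p) covers 3:u
5(p) covers 4:p
6(p) covers 5:p
7(q) covers 1:s
floor of heap: 0:t, 2:p
completions by unplaced set U, small U first (add the entries for U minus each lowest piece of U):
  |U|=1: {6}:1  {7}:1
  |U|=2: {5,6}:1  {6,7}:2
  |U|=3: {4,5,6}:1  {5,6,7}:3
  |U|=4: {3,4,5,6}:1  {4,5,6,7}:4
  |U|=5: {2,3,4,5,6}:1  {3,4,5,6,7}:5
  |U|=6: {1,3,4,5,6,7}:5  {2,3,4,5,6,7}:6
  start at 0(t): 11
  start at 2(p): 5
sum over floor = 16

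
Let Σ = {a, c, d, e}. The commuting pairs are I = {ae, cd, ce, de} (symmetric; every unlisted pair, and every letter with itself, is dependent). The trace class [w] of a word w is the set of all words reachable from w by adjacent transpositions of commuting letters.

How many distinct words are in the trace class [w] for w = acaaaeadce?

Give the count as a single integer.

90

drop 0:a onto floor
drop 1:c onto {0:a}
drop 2:a onto {1:c}
drop 3:a onto {2:a}
drop 4:a onto {3:a}
drop 5:e onto floor
drop 6:a onto {4:a}
drop 7:d onto {6:a}
drop 8:c onto {6:a}
drop 9:e onto {5:e}
ground layer = {0:a, 5:e}
drop-orders for the pieces not yet dropped (sum over which currently-grounded one goes next):
  1 to go: {7} 1  {8} 1  {9} 1
  2 to go: {5,9} 1  {7,8} 2  {7,9} 2  {8,9} 2
  3 to go: {5,7,9} 3  {5,8,9} 3  {6,7,8} 2  {7,8,9} 6
  4 to go: {4,6,7,8} 2  {5,7,8,9} 12  {6,7,8,9} 8
  5 to go: {3,4,6,7,8} 2  {4,6,7,8,9} 10  {5,6,7,8,9} 20
  6 to go: {2,3,4,6,7,8} 2  {3,4,6,7,8,9} 12  {4,5,6,7,8,9} 30
  7 to go: {1,2,3,4,6,7,8} 2  {2,3,4,6,7,8,9} 14  {3,4,5,6,7,8,9} 42
  8 to go: {0,1,2,3,4,6,7,8} 2  {1,2,3,4,6,7,8,9} 16  {2,3,4,5,6,7,8,9} 56
  if 0:a drops first: 72 orders
  if 5:e drops first: 18 orders
heap linearizations: 90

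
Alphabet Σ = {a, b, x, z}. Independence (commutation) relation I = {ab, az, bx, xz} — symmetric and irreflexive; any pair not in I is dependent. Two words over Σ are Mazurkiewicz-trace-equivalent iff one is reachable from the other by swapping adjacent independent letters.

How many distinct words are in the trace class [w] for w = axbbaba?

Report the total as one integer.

0(a) covers ∅
1(x) covers 0:a
2(b) covers ∅
3(b) covers 2:b
4(a) covers 1:x
5(b) covers 3:b
6(a) covers 4:a
floor of heap: 0:a, 2:b
completions by unplaced set U, small U first (add the entries for U minus each lowest piece of U):
  |U|=1: {5}:1  {6}:1
  |U|=2: {3,5}:1  {4,6}:1  {5,6}:2
  |U|=3: {1,4,6}:1  {2,3,5}:1  {3,5,6}:3  {4,5,6}:3
  |U|=4: {0,1,4,6}:1  {1,4,5,6}:4  {2,3,5,6}:4  {3,4,5,6}:6
  |U|=5: {0,1,4,5,6}:5  {1,3,4,5,6}:10  {2,3,4,5,6}:10
  start at 0(a): 20
  start at 2(b): 15
sum over floor = 35

35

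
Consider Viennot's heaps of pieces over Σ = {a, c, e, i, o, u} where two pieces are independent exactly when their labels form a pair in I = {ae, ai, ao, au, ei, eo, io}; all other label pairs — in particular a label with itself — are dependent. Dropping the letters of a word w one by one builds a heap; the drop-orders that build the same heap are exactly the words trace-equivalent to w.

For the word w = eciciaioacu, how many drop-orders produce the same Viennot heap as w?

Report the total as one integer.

30

0(e) covers ∅
1(c) covers 0:e
2(i) covers 1:c
3(c) covers 2:i
4(i) covers 3:c
5(a) covers 3:c
6(i) covers 4:i
7(o) covers 3:c
8(a) covers 5:a
9(c) covers 6:i, 7:o, 8:a
10(u) covers 9:c
floor of heap: 0:e
completions by unplaced set U, small U first (add the entries for U minus each lowest piece of U):
  |U|=1: {10}:1
  |U|=2: {9,10}:1
  |U|=3: {6,9,10}:1  {7,9,10}:1  {8,9,10}:1
  |U|=4: {4,6,9,10}:1  {5,8,9,10}:1  {6,7,9,10}:2  {6,8,9,10}:2  {7,8,9,10}:2
  |U|=5: {4,6,7,9,10}:3  {4,6,8,9,10}:3  {5,6,8,9,10}:3  {5,7,8,9,10}:3  {6,7,8,9,10}:6
  |U|=6: {4,5,6,8,9,10}:6  {4,6,7,8,9,10}:12  {5,6,7,8,9,10}:12
  |U|=7: {4,5,6,7,8,9,10}:30
  |U|=8: {3,4,5,6,7,8,9,10}:30
  |U|=9: {2,3,4,5,6,7,8,9,10}:30
  start at 0(e): 30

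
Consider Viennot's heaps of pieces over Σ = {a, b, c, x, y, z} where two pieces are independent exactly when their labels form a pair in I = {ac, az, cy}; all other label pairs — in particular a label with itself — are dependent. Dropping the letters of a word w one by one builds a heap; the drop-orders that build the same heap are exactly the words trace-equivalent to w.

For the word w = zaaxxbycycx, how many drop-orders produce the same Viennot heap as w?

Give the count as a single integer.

drop 0:z onto floor
drop 1:a onto floor
drop 2:a onto {1:a}
drop 3:x onto {0:z, 2:a}
drop 4:x onto {3:x}
drop 5:b onto {4:x}
drop 6:y onto {5:b}
drop 7:c onto {5:b}
drop 8:y onto {6:y}
drop 9:c onto {7:c}
drop 10:x onto {8:y, 9:c}
ground layer = {0:z, 1:a}
drop-orders for the pieces not yet dropped (sum over which currently-grounded one goes next):
  1 to go: {10} 1
  2 to go: {8,10} 1  {9,10} 1
  3 to go: {6,8,10} 1  {7,9,10} 1  {8,9,10} 2
  4 to go: {6,8,9,10} 3  {7,8,9,10} 3
  5 to go: {6,7,8,9,10} 6
  6 to go: {5,6,7,8,9,10} 6
  7 to go: {4,5,6,7,8,9,10} 6
  8 to go: {3,4,5,6,7,8,9,10} 6
  9 to go: {0,3,4,5,6,7,8,9,10} 6  {2,3,4,5,6,7,8,9,10} 6
  if 0:z drops first: 6 orders
  if 1:a drops first: 12 orders
heap linearizations: 18

18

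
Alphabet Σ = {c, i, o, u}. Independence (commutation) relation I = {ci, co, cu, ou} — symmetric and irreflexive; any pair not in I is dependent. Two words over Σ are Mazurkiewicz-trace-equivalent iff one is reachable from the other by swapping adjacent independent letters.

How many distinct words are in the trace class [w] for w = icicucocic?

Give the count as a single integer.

#0=i has no predecessor
#1=c has no predecessor
#2=i depends on [0:i]
#3=c depends on [1:c]
#4=u depends on [2:i]
#5=c depends on [3:c]
#6=o depends on [2:i]
#7=c depends on [5:c]
#8=i depends on [4:u, 6:o]
#9=c depends on [7:c]
sources: [0:i, 1:c]
N(rest) = Σ N(rest − s) over sources s of rest; N(one piece) = 1:
  size 1 → [8]=1  [9]=1
  size 2 → [4,8]=1  [6,8]=1  [7,9]=1  [8,9]=2
  size 3 → [4,6,8]=2  [4,8,9]=3  [5,7,9]=1  [6,8,9]=3  [7,8,9]=3
  size 4 → [2,4,6,8]=2  [3,5,7,9]=1  [4,6,8,9]=8  [4,7,8,9]=6  [5,7,8,9]=4  [6,7,8,9]=6
  size 5 → [0,2,4,6,8]=2  [1,3,5,7,9]=1  [2,4,6,8,9]=10  [3,5,7,8,9]=5  [4,5,7,8,9]=10  [4,6,7,8,9]=20  [5,6,7,8,9]=10
  size 6 → [0,2,4,6,8,9]=12  [1,3,5,7,8,9]=6  [2,4,6,7,8,9]=30  [3,4,5,7,8,9]=15  [3,5,6,7,8,9]=15  [4,5,6,7,8,9]=40
  size 7 → [0,2,4,6,7,8,9]=42  [1,3,4,5,7,8,9]=21  [1,3,5,6,7,8,9]=21  [2,4,5,6,7,8,9]=70  [3,4,5,6,7,8,9]=70
  size 8 → [0,2,4,5,6,7,8,9]=112  [1,3,4,5,6,7,8,9]=112  [2,3,4,5,6,7,8,9]=140
  first=0(i) contributes 252
  first=1(c) contributes 252
|[w]| = 504

504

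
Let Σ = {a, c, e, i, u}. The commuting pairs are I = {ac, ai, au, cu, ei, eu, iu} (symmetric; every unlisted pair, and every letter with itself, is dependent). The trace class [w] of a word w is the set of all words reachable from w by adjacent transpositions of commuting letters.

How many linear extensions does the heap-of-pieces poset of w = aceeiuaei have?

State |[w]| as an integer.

piece 0:a — minimal
piece 1:c — minimal
piece 2:e rests on {0:a, 1:c}
piece 3:e rests on {2:e}
piece 4:i rests on {1:c}
piece 5:u — minimal
piece 6:a rests on {3:e}
piece 7:e rests on {6:a}
piece 8:i rests on {4:i}
minimal pieces: {0:a, 1:c, 5:u}
ways to finish when only these pieces remain (= sum over removing one remaining piece with nothing left below it):
  1 left: {5}→1  {7}→1  {8}→1
  2 left: {4,8}→1  {5,7}→2  {5,8}→2  {6,7}→1  {7,8}→2
  3 left: {3,6,7}→1  {4,5,8}→3  {4,7,8}→3  {5,6,7}→3  {5,7,8}→6  {6,7,8}→3
  4 left: {2,3,6,7}→1  {3,5,6,7}→4  {3,6,7,8}→4  {4,5,7,8}→12  {4,6,7,8}→6  {5,6,7,8}→12
  5 left: {0,2,3,6,7}→1  {2,3,5,6,7}→5  {2,3,6,7,8}→5  {3,4,6,7,8}→10  {3,5,6,7,8}→20  {4,5,6,7,8}→30
  6 left: {0,2,3,5,6,7}→6  {0,2,3,6,7,8}→6  {2,3,4,6,7,8}→15  {2,3,5,6,7,8}→30  {3,4,5,6,7,8}→60
  7 left: {0,2,3,4,6,7,8}→21  {0,2,3,5,6,7,8}→42  {1,2,3,4,6,7,8}→15  {2,3,4,5,6,7,8}→105
  placing 0:a first → 120 extensions
  placing 1:c first → 168 extensions
  placing 5:u first → 36 extensions
total linear extensions = 324

324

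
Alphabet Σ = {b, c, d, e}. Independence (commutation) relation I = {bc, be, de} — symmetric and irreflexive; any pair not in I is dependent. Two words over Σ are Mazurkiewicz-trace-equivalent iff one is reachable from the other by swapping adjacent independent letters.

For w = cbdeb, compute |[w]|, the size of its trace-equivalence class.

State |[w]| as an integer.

7

piece 0:c — minimal
piece 1:b — minimal
piece 2:d rests on {0:c, 1:b}
piece 3:e rests on {0:c}
piece 4:b rests on {2:d}
minimal pieces: {0:c, 1:b}
ways to finish when only these pieces remain (= sum over removing one remaining piece with nothing left below it):
  1 left: {3}→1  {4}→1
  2 left: {2,4}→1  {3,4}→2
  3 left: {1,2,4}→1  {2,3,4}→3
  placing 0:c first → 4 extensions
  placing 1:b first → 3 extensions
total linear extensions = 7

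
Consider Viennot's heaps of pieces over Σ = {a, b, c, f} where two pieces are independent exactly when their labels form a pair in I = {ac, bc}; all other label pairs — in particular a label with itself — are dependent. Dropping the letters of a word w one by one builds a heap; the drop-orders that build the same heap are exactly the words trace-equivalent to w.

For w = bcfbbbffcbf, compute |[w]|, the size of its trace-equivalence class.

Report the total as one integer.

4

0(b) covers ∅
1(c) covers ∅
2(f) covers 0:b, 1:c
3(b) covers 2:f
4(b) covers 3:b
5(b) covers 4:b
6(f) covers 5:b
7(f) covers 6:f
8(c) covers 7:f
9(b) covers 7:f
10(f) covers 8:c, 9:b
floor of heap: 0:b, 1:c
completions by unplaced set U, small U first (add the entries for U minus each lowest piece of U):
  |U|=1: {10}:1
  |U|=2: {8,10}:1  {9,10}:1
  |U|=3: {8,9,10}:2
  |U|=4: {7,8,9,10}:2
  |U|=5: {6,7,8,9,10}:2
  |U|=6: {5,6,7,8,9,10}:2
  |U|=7: {4,5,6,7,8,9,10}:2
  |U|=8: {3,4,5,6,7,8,9,10}:2
  |U|=9: {2,3,4,5,6,7,8,9,10}:2
  start at 0(b): 2
  start at 1(c): 2
sum over floor = 4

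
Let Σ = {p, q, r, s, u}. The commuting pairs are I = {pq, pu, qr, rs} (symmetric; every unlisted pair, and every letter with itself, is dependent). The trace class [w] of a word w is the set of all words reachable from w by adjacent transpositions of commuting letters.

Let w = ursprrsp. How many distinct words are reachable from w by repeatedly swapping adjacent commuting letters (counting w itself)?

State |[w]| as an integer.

0(u) covers ∅
1(r) covers 0:u
2(s) covers 0:u
3(p) covers 1:r, 2:s
4(r) covers 3:p
5(r) covers 4:r
6(s) covers 3:p
7(p) covers 5:r, 6:s
floor of heap: 0:u
completions by unplaced set U, small U first (add the entries for U minus each lowest piece of U):
  |U|=1: {7}:1
  |U|=2: {5,7}:1  {6,7}:1
  |U|=3: {4,5,7}:1  {5,6,7}:2
  |U|=4: {4,5,6,7}:3
  |U|=5: {3,4,5,6,7}:3
  |U|=6: {1,3,4,5,6,7}:3  {2,3,4,5,6,7}:3
  start at 0(u): 6

6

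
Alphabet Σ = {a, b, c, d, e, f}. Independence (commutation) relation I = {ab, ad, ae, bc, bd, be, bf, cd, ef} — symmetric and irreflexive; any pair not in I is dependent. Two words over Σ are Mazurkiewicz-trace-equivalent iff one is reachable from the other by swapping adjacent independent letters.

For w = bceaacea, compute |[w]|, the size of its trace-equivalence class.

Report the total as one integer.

48

0(b) covers ∅
1(c) covers ∅
2(e) covers 1:c
3(a) covers 1:c
4(a) covers 3:a
5(c) covers 2:e, 4:a
6(e) covers 5:c
7(a) covers 5:c
floor of heap: 0:b, 1:c
completions by unplaced set U, small U first (add the entries for U minus each lowest piece of U):
  |U|=1: {0}:1  {6}:1  {7}:1
  |U|=2: {0,6}:2  {0,7}:2  {6,7}:2
  |U|=3: {0,6,7}:6  {5,6,7}:2
  |U|=4: {0,5,6,7}:8  {2,5,6,7}:2  {4,5,6,7}:2
  |U|=5: {0,2,5,6,7}:10  {0,4,5,6,7}:10  {2,4,5,6,7}:4  {3,4,5,6,7}:2
  |U|=6: {0,2,4,5,6,7}:24  {0,3,4,5,6,7}:12  {2,3,4,5,6,7}:6
  start at 0(b): 6
  start at 1(c): 42
sum over floor = 48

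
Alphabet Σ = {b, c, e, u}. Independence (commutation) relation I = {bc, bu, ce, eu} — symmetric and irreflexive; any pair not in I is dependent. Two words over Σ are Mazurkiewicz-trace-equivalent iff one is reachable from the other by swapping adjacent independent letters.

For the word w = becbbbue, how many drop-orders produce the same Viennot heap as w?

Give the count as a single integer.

0(b) covers ∅
1(e) covers 0:b
2(c) covers ∅
3(b) covers 1:e
4(b) covers 3:b
5(b) covers 4:b
6(u) covers 2:c
7(e) covers 5:b
floor of heap: 0:b, 2:c
completions by unplaced set U, small U first (add the entries for U minus each lowest piece of U):
  |U|=1: {6}:1  {7}:1
  |U|=2: {2,6}:1  {5,7}:1  {6,7}:2
  |U|=3: {2,6,7}:3  {4,5,7}:1  {5,6,7}:3
  |U|=4: {2,5,6,7}:6  {3,4,5,7}:1  {4,5,6,7}:4
  |U|=5: {1,3,4,5,7}:1  {2,4,5,6,7}:10  {3,4,5,6,7}:5
  |U|=6: {0,1,3,4,5,7}:1  {1,3,4,5,6,7}:6  {2,3,4,5,6,7}:15
  start at 0(b): 21
  start at 2(c): 7
sum over floor = 28

28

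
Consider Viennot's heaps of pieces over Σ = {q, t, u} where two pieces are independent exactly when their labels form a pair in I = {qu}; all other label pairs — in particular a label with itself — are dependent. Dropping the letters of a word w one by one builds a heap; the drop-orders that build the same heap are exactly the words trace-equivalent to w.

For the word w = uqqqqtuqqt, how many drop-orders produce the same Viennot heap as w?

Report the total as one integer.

drop 0:u onto floor
drop 1:q onto floor
drop 2:q onto {1:q}
drop 3:q onto {2:q}
drop 4:q onto {3:q}
drop 5:t onto {0:u, 4:q}
drop 6:u onto {5:t}
drop 7:q onto {5:t}
drop 8:q onto {7:q}
drop 9:t onto {6:u, 8:q}
ground layer = {0:u, 1:q}
drop-orders for the pieces not yet dropped (sum over which currently-grounded one goes next):
  1 to go: {9} 1
  2 to go: {6,9} 1  {8,9} 1
  3 to go: {6,8,9} 2  {7,8,9} 1
  4 to go: {6,7,8,9} 3
  5 to go: {5,6,7,8,9} 3
  6 to go: {0,5,6,7,8,9} 3  {4,5,6,7,8,9} 3
  7 to go: {0,4,5,6,7,8,9} 6  {3,4,5,6,7,8,9} 3
  8 to go: {0,3,4,5,6,7,8,9} 9  {2,3,4,5,6,7,8,9} 3
  if 0:u drops first: 3 orders
  if 1:q drops first: 12 orders
heap linearizations: 15

15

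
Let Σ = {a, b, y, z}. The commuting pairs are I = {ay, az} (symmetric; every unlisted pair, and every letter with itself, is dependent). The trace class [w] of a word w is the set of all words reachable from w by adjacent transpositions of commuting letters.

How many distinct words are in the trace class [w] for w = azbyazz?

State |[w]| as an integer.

8

piece 0:a — minimal
piece 1:z — minimal
piece 2:b rests on {0:a, 1:z}
piece 3:y rests on {2:b}
piece 4:a rests on {2:b}
piece 5:z rests on {3:y}
piece 6:z rests on {5:z}
minimal pieces: {0:a, 1:z}
ways to finish when only these pieces remain (= sum over removing one remaining piece with nothing left below it):
  1 left: {4}→1  {6}→1
  2 left: {4,6}→2  {5,6}→1
  3 left: {3,5,6}→1  {4,5,6}→3
  4 left: {3,4,5,6}→4
  5 left: {2,3,4,5,6}→4
  placing 0:a first → 4 extensions
  placing 1:z first → 4 extensions
total linear extensions = 8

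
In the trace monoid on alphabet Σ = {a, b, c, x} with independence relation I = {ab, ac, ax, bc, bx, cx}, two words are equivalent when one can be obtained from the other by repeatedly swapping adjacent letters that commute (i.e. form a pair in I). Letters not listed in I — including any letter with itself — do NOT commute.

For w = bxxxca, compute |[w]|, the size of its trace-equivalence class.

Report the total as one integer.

120

0(b) covers ∅
1(x) covers ∅
2(x) covers 1:x
3(x) covers 2:x
4(c) covers ∅
5(a) covers ∅
floor of heap: 0:b, 1:x, 4:c, 5:a
completions by unplaced set U, small U first (add the entries for U minus each lowest piece of U):
  |U|=1: {0}:1  {3}:1  {4}:1  {5}:1
  |U|=2: {0,3}:2  {0,4}:2  {0,5}:2  {2,3}:1  {3,4}:2  {3,5}:2  {4,5}:2
  |U|=3: {0,2,3}:3  {0,3,4}:6  {0,3,5}:6  {0,4,5}:6  {1,2,3}:1  {2,3,4}:3  {2,3,5}:3  {3,4,5}:6
  |U|=4: {0,1,2,3}:4  {0,2,3,4}:12  {0,2,3,5}:12  {0,3,4,5}:24  {1,2,3,4}:4  {1,2,3,5}:4  {2,3,4,5}:12
  start at 0(b): 20
  start at 1(x): 60
  start at 4(c): 20
  start at 5(a): 20
sum over floor = 120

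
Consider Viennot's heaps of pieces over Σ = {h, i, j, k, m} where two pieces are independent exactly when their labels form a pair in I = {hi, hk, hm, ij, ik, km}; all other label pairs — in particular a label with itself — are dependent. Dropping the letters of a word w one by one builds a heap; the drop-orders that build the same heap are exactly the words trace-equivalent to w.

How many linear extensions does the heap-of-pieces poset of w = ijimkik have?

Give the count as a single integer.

31

#0=i has no predecessor
#1=j has no predecessor
#2=i depends on [0:i]
#3=m depends on [1:j, 2:i]
#4=k depends on [1:j]
#5=i depends on [3:m]
#6=k depends on [4:k]
sources: [0:i, 1:j]
N(rest) = Σ N(rest − s) over sources s of rest; N(one piece) = 1:
  size 1 → [5]=1  [6]=1
  size 2 → [3,5]=1  [4,6]=1  [5,6]=2
  size 3 → [2,3,5]=1  [3,5,6]=3  [4,5,6]=3
  size 4 → [0,2,3,5]=1  [2,3,5,6]=4  [3,4,5,6]=6
  size 5 → [0,2,3,5,6]=5  [1,3,4,5,6]=6  [2,3,4,5,6]=10
  first=0(i) contributes 16
  first=1(j) contributes 15
|[w]| = 31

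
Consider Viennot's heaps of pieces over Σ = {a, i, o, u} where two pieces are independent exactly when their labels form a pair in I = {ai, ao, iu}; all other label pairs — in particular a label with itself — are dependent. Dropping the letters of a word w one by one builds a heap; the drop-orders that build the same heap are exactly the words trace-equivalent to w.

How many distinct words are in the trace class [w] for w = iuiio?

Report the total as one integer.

piece 0:i — minimal
piece 1:u — minimal
piece 2:i rests on {0:i}
piece 3:i rests on {2:i}
piece 4:o rests on {1:u, 3:i}
minimal pieces: {0:i, 1:u}
ways to finish when only these pieces remain (= sum over removing one remaining piece with nothing left below it):
  1 left: {4}→1
  2 left: {1,4}→1  {3,4}→1
  3 left: {1,3,4}→2  {2,3,4}→1
  placing 0:i first → 3 extensions
  placing 1:u first → 1 extensions
total linear extensions = 4

4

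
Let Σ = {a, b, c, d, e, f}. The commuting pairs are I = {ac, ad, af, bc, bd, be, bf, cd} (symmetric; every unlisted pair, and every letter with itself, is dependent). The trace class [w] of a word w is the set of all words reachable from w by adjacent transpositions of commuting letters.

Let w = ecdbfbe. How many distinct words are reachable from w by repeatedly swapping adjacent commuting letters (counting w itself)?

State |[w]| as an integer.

42

drop 0:e onto floor
drop 1:c onto {0:e}
drop 2:d onto {0:e}
drop 3:b onto floor
drop 4:f onto {1:c, 2:d}
drop 5:b onto {3:b}
drop 6:e onto {4:f}
ground layer = {0:e, 3:b}
drop-orders for the pieces not yet dropped (sum over which currently-grounded one goes next):
  1 to go: {5} 1  {6} 1
  2 to go: {3,5} 1  {4,6} 1  {5,6} 2
  3 to go: {1,4,6} 1  {2,4,6} 1  {3,5,6} 3  {4,5,6} 3
  4 to go: {1,2,4,6} 2  {1,4,5,6} 4  {2,4,5,6} 4  {3,4,5,6} 6
  5 to go: {0,1,2,4,6} 2  {1,2,4,5,6} 10  {1,3,4,5,6} 10  {2,3,4,5,6} 10
  if 0:e drops first: 30 orders
  if 3:b drops first: 12 orders
heap linearizations: 42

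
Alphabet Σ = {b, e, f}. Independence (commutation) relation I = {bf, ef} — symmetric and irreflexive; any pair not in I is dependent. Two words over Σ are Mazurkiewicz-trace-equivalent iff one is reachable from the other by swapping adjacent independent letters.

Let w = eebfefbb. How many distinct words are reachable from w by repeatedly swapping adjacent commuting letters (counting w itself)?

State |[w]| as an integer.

drop 0:e onto floor
drop 1:e onto {0:e}
drop 2:b onto {1:e}
drop 3:f onto floor
drop 4:e onto {2:b}
drop 5:f onto {3:f}
drop 6:b onto {4:e}
drop 7:b onto {6:b}
ground layer = {0:e, 3:f}
drop-orders for the pieces not yet dropped (sum over which currently-grounded one goes next):
  1 to go: {5} 1  {7} 1
  2 to go: {3,5} 1  {5,7} 2  {6,7} 1
  3 to go: {3,5,7} 3  {4,6,7} 1  {5,6,7} 3
  4 to go: {2,4,6,7} 1  {3,5,6,7} 6  {4,5,6,7} 4
  5 to go: {1,2,4,6,7} 1  {2,4,5,6,7} 5  {3,4,5,6,7} 10
  6 to go: {0,1,2,4,6,7} 1  {1,2,4,5,6,7} 6  {2,3,4,5,6,7} 15
  if 0:e drops first: 21 orders
  if 3:f drops first: 7 orders
heap linearizations: 28

28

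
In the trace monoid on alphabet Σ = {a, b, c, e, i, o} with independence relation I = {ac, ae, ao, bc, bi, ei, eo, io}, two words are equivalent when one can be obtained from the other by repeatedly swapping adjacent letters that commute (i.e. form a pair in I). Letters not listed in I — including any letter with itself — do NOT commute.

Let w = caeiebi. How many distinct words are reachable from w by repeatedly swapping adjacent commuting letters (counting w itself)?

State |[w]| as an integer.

29

#0=c has no predecessor
#1=a has no predecessor
#2=e depends on [0:c]
#3=i depends on [0:c, 1:a]
#4=e depends on [2:e]
#5=b depends on [1:a, 4:e]
#6=i depends on [3:i]
sources: [0:c, 1:a]
N(rest) = Σ N(rest − s) over sources s of rest; N(one piece) = 1:
  size 1 → [5]=1  [6]=1
  size 2 → [3,6]=1  [4,5]=1  [5,6]=2
  size 3 → [2,4,5]=1  [3,5,6]=3  [4,5,6]=3
  size 4 → [1,3,5,6]=3  [2,4,5,6]=4  [3,4,5,6]=6
  size 5 → [1,3,4,5,6]=9  [2,3,4,5,6]=10
  first=0(c) contributes 19
  first=1(a) contributes 10
|[w]| = 29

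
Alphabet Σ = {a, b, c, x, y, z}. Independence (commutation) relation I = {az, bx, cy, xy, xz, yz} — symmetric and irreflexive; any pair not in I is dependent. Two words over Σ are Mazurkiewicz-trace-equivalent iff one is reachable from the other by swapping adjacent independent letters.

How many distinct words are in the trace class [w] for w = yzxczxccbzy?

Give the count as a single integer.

0(y) covers ∅
1(z) covers ∅
2(x) covers ∅
3(c) covers 1:z, 2:x
4(z) covers 3:c
5(x) covers 3:c
6(c) covers 4:z, 5:x
7(c) covers 6:c
8(b) covers 0:y, 7:c
9(z) covers 8:b
10(y) covers 8:b
floor of heap: 0:y, 1:z, 2:x
completions by unplaced set U, small U first (add the entries for U minus each lowest piece of U):
  |U|=1: {9}:1  {10}:1
  |U|=2: {9,10}:2
  |U|=3: {8,9,10}:2
  |U|=4: {0,8,9,10}:2  {7,8,9,10}:2
  |U|=5: {0,7,8,9,10}:4  {6,7,8,9,10}:2
  |U|=6: {0,6,7,8,9,10}:6  {4,6,7,8,9,10}:2  {5,6,7,8,9,10}:2
  |U|=7: {0,4,6,7,8,9,10}:8  {0,5,6,7,8,9,10}:8  {4,5,6,7,8,9,10}:4
  |U|=8: {0,4,5,6,7,8,9,10}:20  {3,4,5,6,7,8,9,10}:4
  |U|=9: {0,3,4,5,6,7,8,9,10}:24  {1,3,4,5,6,7,8,9,10}:4  {2,3,4,5,6,7,8,9,10}:4
  start at 0(y): 8
  start at 1(z): 28
  start at 2(x): 28
sum over floor = 64

64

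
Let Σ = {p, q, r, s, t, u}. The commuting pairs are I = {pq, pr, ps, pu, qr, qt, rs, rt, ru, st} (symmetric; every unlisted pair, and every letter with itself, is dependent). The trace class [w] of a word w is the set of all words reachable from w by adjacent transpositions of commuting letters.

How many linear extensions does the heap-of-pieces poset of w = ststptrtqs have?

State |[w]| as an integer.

0(s) covers ∅
1(t) covers ∅
2(s) covers 0:s
3(t) covers 1:t
4(p) covers 3:t
5(t) covers 4:p
6(r) covers ∅
7(t) covers 5:t
8(q) covers 2:s
9(s) covers 8:q
floor of heap: 0:s, 1:t, 6:r
completions by unplaced set U, small U first (add the entries for U minus each lowest piece of U):
  |U|=1: {6}:1  {7}:1  {9}:1
  |U|=2: {5,7}:1  {6,7}:2  {6,9}:2  {7,9}:2  {8,9}:1
  |U|=3: {2,8,9}:1  {4,5,7}:1  {5,6,7}:3  {5,7,9}:3  {6,7,9}:6  {6,8,9}:3  {7,8,9}:3
  |U|=4: {0,2,8,9}:1  {2,6,8,9}:4  {2,7,8,9}:4  {3,4,5,7}:1  {4,5,6,7}:4  {4,5,7,9}:4  {5,6,7,9}:12  {5,7,8,9}:6  {6,7,8,9}:12
  |U|=5: {0,2,6,8,9}:5  {0,2,7,8,9}:5  {1,3,4,5,7}:1  {2,5,7,8,9}:10  {2,6,7,8,9}:20  {3,4,5,6,7}:5  {3,4,5,7,9}:5  {4,5,6,7,9}:20  {4,5,7,8,9}:10  {5,6,7,8,9}:30
  |U|=6: {0,2,5,7,8,9}:15  {0,2,6,7,8,9}:30  {1,3,4,5,6,7}:6  {1,3,4,5,7,9}:6  {2,4,5,7,8,9}:20  {2,5,6,7,8,9}:60  {3,4,5,6,7,9}:30  {3,4,5,7,8,9}:15  {4,5,6,7,8,9}:60
  |U|=7: {0,2,4,5,7,8,9}:35  {0,2,5,6,7,8,9}:105  {1,3,4,5,6,7,9}:42  {1,3,4,5,7,8,9}:21  {2,3,4,5,7,8,9}:35  {2,4,5,6,7,8,9}:140  {3,4,5,6,7,8,9}:105
  |U|=8: {0,2,3,4,5,7,8,9}:70  {0,2,4,5,6,7,8,9}:280  {1,2,3,4,5,7,8,9}:56  {1,3,4,5,6,7,8,9}:168  {2,3,4,5,6,7,8,9}:280
  start at 0(s): 504
  start at 1(t): 630
  start at 6(r): 126
sum over floor = 1260

1260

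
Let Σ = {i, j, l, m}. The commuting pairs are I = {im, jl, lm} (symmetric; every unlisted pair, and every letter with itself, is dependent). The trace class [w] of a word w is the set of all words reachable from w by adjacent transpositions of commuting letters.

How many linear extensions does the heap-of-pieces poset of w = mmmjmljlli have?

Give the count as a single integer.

drop 0:m onto floor
drop 1:m onto {0:m}
drop 2:m onto {1:m}
drop 3:j onto {2:m}
drop 4:m onto {3:j}
drop 5:l onto floor
drop 6:j onto {4:m}
drop 7:l onto {5:l}
drop 8:l onto {7:l}
drop 9:i onto {6:j, 8:l}
ground layer = {0:m, 5:l}
drop-orders for the pieces not yet dropped (sum over which currently-grounded one goes next):
  1 to go: {9} 1
  2 to go: {6,9} 1  {8,9} 1
  3 to go: {4,6,9} 1  {6,8,9} 2  {7,8,9} 1
  4 to go: {3,4,6,9} 1  {4,6,8,9} 3  {5,7,8,9} 1  {6,7,8,9} 3
  5 to go: {2,3,4,6,9} 1  {3,4,6,8,9} 4  {4,6,7,8,9} 6  {5,6,7,8,9} 4
  6 to go: {1,2,3,4,6,9} 1  {2,3,4,6,8,9} 5  {3,4,6,7,8,9} 10  {4,5,6,7,8,9} 10
  7 to go: {0,1,2,3,4,6,9} 1  {1,2,3,4,6,8,9} 6  {2,3,4,6,7,8,9} 15  {3,4,5,6,7,8,9} 20
  8 to go: {0,1,2,3,4,6,8,9} 7  {1,2,3,4,6,7,8,9} 21  {2,3,4,5,6,7,8,9} 35
  if 0:m drops first: 56 orders
  if 5:l drops first: 28 orders
heap linearizations: 84

84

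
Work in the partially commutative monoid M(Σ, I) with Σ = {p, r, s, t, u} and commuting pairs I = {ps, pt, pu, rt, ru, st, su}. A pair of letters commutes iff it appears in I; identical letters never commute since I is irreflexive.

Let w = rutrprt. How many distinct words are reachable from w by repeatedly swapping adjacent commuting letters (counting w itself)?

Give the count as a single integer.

piece 0:r — minimal
piece 1:u — minimal
piece 2:t rests on {1:u}
piece 3:r rests on {0:r}
piece 4:p rests on {3:r}
piece 5:r rests on {4:p}
piece 6:t rests on {2:t}
minimal pieces: {0:r, 1:u}
ways to finish when only these pieces remain (= sum over removing one remaining piece with nothing left below it):
  1 left: {5}→1  {6}→1
  2 left: {2,6}→1  {4,5}→1  {5,6}→2
  3 left: {1,2,6}→1  {2,5,6}→3  {3,4,5}→1  {4,5,6}→3
  4 left: {0,3,4,5}→1  {1,2,5,6}→4  {2,4,5,6}→6  {3,4,5,6}→4
  5 left: {0,3,4,5,6}→5  {1,2,4,5,6}→10  {2,3,4,5,6}→10
  placing 0:r first → 20 extensions
  placing 1:u first → 15 extensions
total linear extensions = 35

35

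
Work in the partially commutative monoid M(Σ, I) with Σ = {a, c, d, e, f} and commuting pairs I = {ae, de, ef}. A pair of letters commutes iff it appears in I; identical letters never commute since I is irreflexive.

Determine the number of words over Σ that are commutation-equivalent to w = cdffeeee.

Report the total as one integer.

0(c) covers ∅
1(d) covers 0:c
2(f) covers 1:d
3(f) covers 2:f
4(e) covers 0:c
5(e) covers 4:e
6(e) covers 5:e
7(e) covers 6:e
floor of heap: 0:c
completions by unplaced set U, small U first (add the entries for U minus each lowest piece of U):
  |U|=1: {3}:1  {7}:1
  |U|=2: {2,3}:1  {3,7}:2  {6,7}:1
  |U|=3: {1,2,3}:1  {2,3,7}:3  {3,6,7}:3  {5,6,7}:1
  |U|=4: {1,2,3,7}:4  {2,3,6,7}:6  {3,5,6,7}:4  {4,5,6,7}:1
  |U|=5: {1,2,3,6,7}:10  {2,3,5,6,7}:10  {3,4,5,6,7}:5
  |U|=6: {1,2,3,5,6,7}:20  {2,3,4,5,6,7}:15
  start at 0(c): 35

35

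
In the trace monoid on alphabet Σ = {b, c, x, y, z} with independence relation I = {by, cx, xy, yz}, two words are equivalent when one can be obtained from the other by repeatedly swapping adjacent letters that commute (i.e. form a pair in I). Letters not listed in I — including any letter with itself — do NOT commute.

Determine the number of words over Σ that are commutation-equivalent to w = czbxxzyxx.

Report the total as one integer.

#0=c has no predecessor
#1=z depends on [0:c]
#2=b depends on [1:z]
#3=x depends on [2:b]
#4=x depends on [3:x]
#5=z depends on [4:x]
#6=y depends on [0:c]
#7=x depends on [5:z]
#8=x depends on [7:x]
sources: [0:c]
N(rest) = Σ N(rest − s) over sources s of rest; N(one piece) = 1:
  size 1 → [6]=1  [8]=1
  size 2 → [6,8]=2  [7,8]=1
  size 3 → [5,7,8]=1  [6,7,8]=3
  size 4 → [4,5,7,8]=1  [5,6,7,8]=4
  size 5 → [3,4,5,7,8]=1  [4,5,6,7,8]=5
  size 6 → [2,3,4,5,7,8]=1  [3,4,5,6,7,8]=6
  size 7 → [1,2,3,4,5,7,8]=1  [2,3,4,5,6,7,8]=7
  first=0(c) contributes 8

8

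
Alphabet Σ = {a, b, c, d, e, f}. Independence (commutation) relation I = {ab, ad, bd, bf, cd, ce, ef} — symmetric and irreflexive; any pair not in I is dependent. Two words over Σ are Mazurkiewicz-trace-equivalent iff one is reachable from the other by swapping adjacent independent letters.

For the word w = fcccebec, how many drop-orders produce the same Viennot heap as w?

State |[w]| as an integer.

10

#0=f has no predecessor
#1=c depends on [0:f]
#2=c depends on [1:c]
#3=c depends on [2:c]
#4=e has no predecessor
#5=b depends on [3:c, 4:e]
#6=e depends on [5:b]
#7=c depends on [5:b]
sources: [0:f, 4:e]
N(rest) = Σ N(rest − s) over sources s of rest; N(one piece) = 1:
  size 1 → [6]=1  [7]=1
  size 2 → [6,7]=2
  size 3 → [5,6,7]=2
  size 4 → [3,5,6,7]=2  [4,5,6,7]=2
  size 5 → [2,3,5,6,7]=2  [3,4,5,6,7]=4
  size 6 → [1,2,3,5,6,7]=2  [2,3,4,5,6,7]=6
  first=0(f) contributes 8
  first=4(e) contributes 2
|[w]| = 10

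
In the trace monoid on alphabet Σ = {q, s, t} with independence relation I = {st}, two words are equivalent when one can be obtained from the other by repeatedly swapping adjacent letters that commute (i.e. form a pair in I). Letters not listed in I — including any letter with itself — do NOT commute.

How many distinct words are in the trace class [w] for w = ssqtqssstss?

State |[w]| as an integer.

6

drop 0:s onto floor
drop 1:s onto {0:s}
drop 2:q onto {1:s}
drop 3:t onto {2:q}
drop 4:q onto {3:t}
drop 5:s onto {4:q}
drop 6:s onto {5:s}
drop 7:s onto {6:s}
drop 8:t onto {4:q}
drop 9:s onto {7:s}
drop 10:s onto {9:s}
ground layer = {0:s}
drop-orders for the pieces not yet dropped (sum over which currently-grounded one goes next):
  1 to go: {8} 1  {10} 1
  2 to go: {8,10} 2  {9,10} 1
  3 to go: {7,9,10} 1  {8,9,10} 3
  4 to go: {6,7,9,10} 1  {7,8,9,10} 4
  5 to go: {5,6,7,9,10} 1  {6,7,8,9,10} 5
  6 to go: {5,6,7,8,9,10} 6
  7 to go: {4,5,6,7,8,9,10} 6
  8 to go: {3,4,5,6,7,8,9,10} 6
  9 to go: {2,3,4,5,6,7,8,9,10} 6
  if 0:s drops first: 6 orders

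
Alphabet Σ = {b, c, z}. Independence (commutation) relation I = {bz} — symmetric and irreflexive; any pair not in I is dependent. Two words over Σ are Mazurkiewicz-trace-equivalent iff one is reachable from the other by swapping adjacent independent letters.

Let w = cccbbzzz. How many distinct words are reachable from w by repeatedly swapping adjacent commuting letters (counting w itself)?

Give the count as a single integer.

10

0(c) covers ∅
1(c) covers 0:c
2(c) covers 1:c
3(b) covers 2:c
4(b) covers 3:b
5(z) covers 2:c
6(z) covers 5:z
7(z) covers 6:z
floor of heap: 0:c
completions by unplaced set U, small U first (add the entries for U minus each lowest piece of U):
  |U|=1: {4}:1  {7}:1
  |U|=2: {3,4}:1  {4,7}:2  {6,7}:1
  |U|=3: {3,4,7}:3  {4,6,7}:3  {5,6,7}:1
  |U|=4: {3,4,6,7}:6  {4,5,6,7}:4
  |U|=5: {3,4,5,6,7}:10
  |U|=6: {2,3,4,5,6,7}:10
  start at 0(c): 10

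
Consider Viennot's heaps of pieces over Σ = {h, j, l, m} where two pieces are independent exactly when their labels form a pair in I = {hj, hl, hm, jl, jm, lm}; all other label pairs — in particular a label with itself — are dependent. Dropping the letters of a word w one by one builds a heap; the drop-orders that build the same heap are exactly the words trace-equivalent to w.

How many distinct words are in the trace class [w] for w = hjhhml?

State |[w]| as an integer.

0(h) covers ∅
1(j) covers ∅
2(h) covers 0:h
3(h) covers 2:h
4(m) covers ∅
5(l) covers ∅
floor of heap: 0:h, 1:j, 4:m, 5:l
completions by unplaced set U, small U first (add the entries for U minus each lowest piece of U):
  |U|=1: {1}:1  {3}:1  {4}:1  {5}:1
  |U|=2: {1,3}:2  {1,4}:2  {1,5}:2  {2,3}:1  {3,4}:2  {3,5}:2  {4,5}:2
  |U|=3: {0,2,3}:1  {1,2,3}:3  {1,3,4}:6  {1,3,5}:6  {1,4,5}:6  {2,3,4}:3  {2,3,5}:3  {3,4,5}:6
  |U|=4: {0,1,2,3}:4  {0,2,3,4}:4  {0,2,3,5}:4  {1,2,3,4}:12  {1,2,3,5}:12  {1,3,4,5}:24  {2,3,4,5}:12
  start at 0(h): 60
  start at 1(j): 20
  start at 4(m): 20
  start at 5(l): 20
sum over floor = 120

120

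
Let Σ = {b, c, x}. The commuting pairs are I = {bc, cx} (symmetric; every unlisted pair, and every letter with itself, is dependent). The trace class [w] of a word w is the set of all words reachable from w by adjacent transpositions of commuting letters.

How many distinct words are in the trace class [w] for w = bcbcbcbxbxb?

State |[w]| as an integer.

165

drop 0:b onto floor
drop 1:c onto floor
drop 2:b onto {0:b}
drop 3:c onto {1:c}
drop 4:b onto {2:b}
drop 5:c onto {3:c}
drop 6:b onto {4:b}
drop 7:x onto {6:b}
drop 8:b onto {7:x}
drop 9:x onto {8:b}
drop 10:b onto {9:x}
ground layer = {0:b, 1:c}
drop-orders for the pieces not yet dropped (sum over which currently-grounded one goes next):
  1 to go: {5} 1  {10} 1
  2 to go: {3,5} 1  {5,10} 2  {9,10} 1
  3 to go: {1,3,5} 1  {3,5,10} 3  {5,9,10} 3  {8,9,10} 1
  4 to go: {1,3,5,10} 4  {3,5,9,10} 6  {5,8,9,10} 4  {7,8,9,10} 1
  5 to go: {1,3,5,9,10} 10  {3,5,8,9,10} 10  {5,7,8,9,10} 5  {6,7,8,9,10} 1
  6 to go: {1,3,5,8,9,10} 20  {3,5,7,8,9,10} 15  {4,6,7,8,9,10} 1  {5,6,7,8,9,10} 6
  7 to go: {1,3,5,7,8,9,10} 35  {2,4,6,7,8,9,10} 1  {3,5,6,7,8,9,10} 21  {4,5,6,7,8,9,10} 7
  8 to go: {0,2,4,6,7,8,9,10} 1  {1,3,5,6,7,8,9,10} 56  {2,4,5,6,7,8,9,10} 8  {3,4,5,6,7,8,9,10} 28
  9 to go: {0,2,4,5,6,7,8,9,10} 9  {1,3,4,5,6,7,8,9,10} 84  {2,3,4,5,6,7,8,9,10} 36
  if 0:b drops first: 120 orders
  if 1:c drops first: 45 orders
heap linearizations: 165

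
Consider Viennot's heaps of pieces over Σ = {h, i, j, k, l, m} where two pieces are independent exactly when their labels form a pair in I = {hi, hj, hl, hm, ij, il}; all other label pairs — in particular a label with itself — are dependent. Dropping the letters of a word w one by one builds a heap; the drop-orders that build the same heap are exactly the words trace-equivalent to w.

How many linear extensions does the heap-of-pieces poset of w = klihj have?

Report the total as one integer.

12

0(k) covers ∅
1(l) covers 0:k
2(i) covers 0:k
3(h) covers 0:k
4(j) covers 1:l
floor of heap: 0:k
completions by unplaced set U, small U first (add the entries for U minus each lowest piece of U):
  |U|=1: {2}:1  {3}:1  {4}:1
  |U|=2: {1,4}:1  {2,3}:2  {2,4}:2  {3,4}:2
  |U|=3: {1,2,4}:3  {1,3,4}:3  {2,3,4}:6
  start at 0(k): 12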